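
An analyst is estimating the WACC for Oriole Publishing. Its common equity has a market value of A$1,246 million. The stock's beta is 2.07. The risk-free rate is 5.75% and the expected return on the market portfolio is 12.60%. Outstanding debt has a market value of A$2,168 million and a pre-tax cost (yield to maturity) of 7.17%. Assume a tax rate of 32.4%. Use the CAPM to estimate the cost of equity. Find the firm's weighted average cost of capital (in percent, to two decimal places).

Market risk premium = 12.6% − 5.75% = 6.85%.
Cost of equity via CAPM: Re = 5.75% + 2.07 × 6.85% = 19.9295%.
Total capital V = 1246 + 2168 = 3414.
Equity: weight = 1246/3414 = 0.3650; cost = 19.9295%.
Debt: weight = 2168/3414 = 0.6350; after-tax cost = 7.17% × (1 − 32.4%) = 4.8469%.
WACC = 0.3650 × 19.9295% + 0.6350 × 4.8469% = 10.3516%.

10.35%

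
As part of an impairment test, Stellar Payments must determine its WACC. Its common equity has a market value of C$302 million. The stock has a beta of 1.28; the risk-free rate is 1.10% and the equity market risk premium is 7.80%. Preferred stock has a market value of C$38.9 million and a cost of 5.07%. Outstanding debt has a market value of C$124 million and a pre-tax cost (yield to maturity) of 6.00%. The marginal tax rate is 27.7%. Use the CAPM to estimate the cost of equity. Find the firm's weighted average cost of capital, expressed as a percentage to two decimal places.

Cost of equity via CAPM: Re = 1.1% + 1.28 × 7.8% = 11.0840%.
Total capital V = 302 + 38.9 + 124 = 464.9.
Equity: weight = 302/464.9 = 0.6496; cost = 11.084%.
Preferred: weight = 38.9/464.9 = 0.0837; cost = 5.07%.
Debt: weight = 124/464.9 = 0.2667; after-tax cost = 6% × (1 − 27.7%) = 4.3380%.
WACC = 0.6496 × 11.0840% + 0.0837 × 5.0700% + 0.2667 × 4.3380% = 8.7815%.

8.78%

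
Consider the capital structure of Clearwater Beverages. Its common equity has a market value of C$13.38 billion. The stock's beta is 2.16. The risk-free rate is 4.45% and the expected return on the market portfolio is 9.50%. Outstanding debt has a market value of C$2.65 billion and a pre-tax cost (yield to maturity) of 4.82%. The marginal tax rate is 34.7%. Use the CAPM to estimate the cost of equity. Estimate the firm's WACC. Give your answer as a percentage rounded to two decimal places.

13.34%

Market risk premium = 9.5% − 4.45% = 5.05%.
Cost of equity via CAPM: Re = 4.45% + 2.16 × 5.05% = 15.3580%.
Total capital V = 13.38 + 2.65 = 16.03.
Equity: weight = 13.38/16.03 = 0.8347; cost = 15.358%.
Debt: weight = 2.65/16.03 = 0.1653; after-tax cost = 4.82% × (1 − 34.7%) = 3.1475%.
WACC = 0.8347 × 15.3580% + 0.1653 × 3.1475% = 13.3394%.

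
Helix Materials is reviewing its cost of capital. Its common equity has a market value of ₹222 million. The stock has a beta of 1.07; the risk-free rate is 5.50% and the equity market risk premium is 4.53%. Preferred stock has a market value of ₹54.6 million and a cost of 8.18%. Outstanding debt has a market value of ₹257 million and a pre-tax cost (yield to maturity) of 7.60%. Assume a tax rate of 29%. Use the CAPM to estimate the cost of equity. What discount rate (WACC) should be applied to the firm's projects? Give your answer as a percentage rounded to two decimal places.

Cost of equity via CAPM: Re = 5.5% + 1.07 × 4.53% = 10.3471%.
Total capital V = 222 + 54.6 + 257 = 533.6.
Equity: weight = 222/533.6 = 0.4160; cost = 10.3471%.
Preferred: weight = 54.6/533.6 = 0.1023; cost = 8.18%.
Debt: weight = 257/533.6 = 0.4816; after-tax cost = 7.6% × (1 − 29%) = 5.3960%.
WACC = 0.4160 × 10.3471% + 0.1023 × 8.1800% + 0.4816 × 5.3960% = 7.7407%.

7.74%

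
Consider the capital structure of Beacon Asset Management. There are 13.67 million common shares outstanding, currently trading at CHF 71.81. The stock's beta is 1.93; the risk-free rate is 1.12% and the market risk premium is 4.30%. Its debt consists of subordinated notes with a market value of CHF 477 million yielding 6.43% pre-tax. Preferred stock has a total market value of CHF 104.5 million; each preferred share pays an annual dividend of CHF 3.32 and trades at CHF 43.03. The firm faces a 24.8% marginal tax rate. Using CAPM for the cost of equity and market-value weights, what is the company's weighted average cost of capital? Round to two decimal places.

7.91%

Cost of equity via CAPM: Re = 1.12% + 1.93 × 4.3% = 9.4190%.
Cost of preferred: Rp = 3.32 / 43.03 = 7.7155%.
Market value of equity E = 71.81 × 13.67m = 981.6427m.
Total capital V = 981.6427 + 104.5 + 477 = 1563.1427.
Equity: weight = 981.6427/1563.1427 = 0.6280; cost = 9.419%.
Preferred: weight = 104.5/1563.1427 = 0.0669; cost = 7.7155%.
Subordinated notes: weight = 477/1563.1427 = 0.3052; after-tax cost = 6.43% × (1 − 24.8%) = 4.8354%.
WACC = 0.6280 × 9.4190% + 0.0669 × 7.7155% + 0.3052 × 4.8354% = 7.9064%.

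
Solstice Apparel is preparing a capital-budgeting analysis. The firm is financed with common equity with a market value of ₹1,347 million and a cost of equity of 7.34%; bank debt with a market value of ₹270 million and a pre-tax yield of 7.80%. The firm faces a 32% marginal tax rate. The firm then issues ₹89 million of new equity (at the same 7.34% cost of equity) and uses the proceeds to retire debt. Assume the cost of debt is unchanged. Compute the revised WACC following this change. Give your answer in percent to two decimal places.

7.11%

After the change:
Total capital V = 1436 + 181 = 1617.
Equity: weight = 1436/1617 = 0.8881; cost = 7.34%.
Bank debt: weight = 181/1617 = 0.1119; after-tax cost = 7.8% × (1 − 32%) = 5.3040%.
WACC = 0.8881 × 7.3400% + 0.1119 × 5.3040% = 7.1121%.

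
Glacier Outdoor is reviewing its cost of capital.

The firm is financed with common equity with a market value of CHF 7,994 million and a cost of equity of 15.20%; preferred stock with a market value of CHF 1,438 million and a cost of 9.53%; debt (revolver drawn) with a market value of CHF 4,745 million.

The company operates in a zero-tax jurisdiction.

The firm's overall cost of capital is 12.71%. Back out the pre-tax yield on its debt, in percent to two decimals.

9.48%

Total capital V = 7994 + 1438 + 4745 = 14177.
Equity weight = 7994/14177 = 0.5639.
Preferred weight = 1438/14177 = 0.1014.
Revolver drawn weight = 4745/14177 = 0.3347.
Equity contribution = 0.5639 × 15.2% = 8.5708%.
Preferred contribution = 0.1014 × 9.53% = 0.9666%.
Remaining for debt = 12.71% − 9.5375% = 3.1725%.
Rd × (1 − 0%) × 0.3347 = 3.1725%  ⇒  Rd = 9.4788%.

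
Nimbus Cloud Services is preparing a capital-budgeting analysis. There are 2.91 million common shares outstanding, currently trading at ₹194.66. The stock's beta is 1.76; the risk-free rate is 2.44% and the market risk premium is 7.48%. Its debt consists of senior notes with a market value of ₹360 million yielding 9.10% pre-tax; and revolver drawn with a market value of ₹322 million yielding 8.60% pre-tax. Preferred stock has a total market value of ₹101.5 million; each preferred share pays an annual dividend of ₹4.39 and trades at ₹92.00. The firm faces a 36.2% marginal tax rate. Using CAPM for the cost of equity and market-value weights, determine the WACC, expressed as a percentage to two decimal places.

9.76%

Cost of equity via CAPM: Re = 2.44% + 1.76 × 7.48% = 15.6048%.
Cost of preferred: Rp = 4.39 / 92.0 = 4.7717%.
Market value of equity E = 194.66 × 2.91m = 566.4606m.
Total capital V = 566.4606 + 101.5 + 360 + 322 = 1349.9606.
Equity: weight = 566.4606/1349.9606 = 0.4196; cost = 15.6048%.
Preferred: weight = 101.5/1349.9606 = 0.0752; cost = 4.7717%.
Senior notes: weight = 360/1349.9606 = 0.2667; after-tax cost = 9.1% × (1 − 36.2%) = 5.8058%.
Revolver drawn: weight = 322/1349.9606 = 0.2385; after-tax cost = 8.6% × (1 − 36.2%) = 5.4868%.
WACC = 0.4196 × 15.6048% + 0.0752 × 4.7717% + 0.2667 × 5.8058% + 0.2385 × 5.4868% = 9.7637%.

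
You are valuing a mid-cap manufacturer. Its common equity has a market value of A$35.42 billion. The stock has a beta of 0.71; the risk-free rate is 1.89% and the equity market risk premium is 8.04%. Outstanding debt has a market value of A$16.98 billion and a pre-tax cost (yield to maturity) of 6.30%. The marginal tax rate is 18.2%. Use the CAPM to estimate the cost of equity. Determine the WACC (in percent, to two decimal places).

Cost of equity via CAPM: Re = 1.89% + 0.71 × 8.04% = 7.5984%.
Total capital V = 35.42 + 16.98 = 52.4.
Equity: weight = 35.42/52.4 = 0.6760; cost = 7.5984%.
Debt: weight = 16.98/52.4 = 0.3240; after-tax cost = 6.3% × (1 − 18.2%) = 5.1534%.
WACC = 0.6760 × 7.5984% + 0.3240 × 5.1534% = 6.8061%.

6.81%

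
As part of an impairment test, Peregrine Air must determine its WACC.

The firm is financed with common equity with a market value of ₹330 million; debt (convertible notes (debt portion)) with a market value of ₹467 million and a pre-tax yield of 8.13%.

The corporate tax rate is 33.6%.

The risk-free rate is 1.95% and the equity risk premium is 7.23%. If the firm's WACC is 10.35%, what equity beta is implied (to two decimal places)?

2.13

Total capital V = 330 + 467 = 797.
Equity weight = 330/797 = 0.4141.
Convertible notes (debt portion) weight = 467/797 = 0.5859.
Debt contribution = 0.5859 × 8.13% × (1 − 33.6%) = 3.1631%.
Required equity contribution = 10.35% − 3.1631% = 7.1869%  ⇒  Re = 17.3574%.
CAPM: 17.3574% = 1.95% + β × 7.23%  ⇒  β = 2.1310.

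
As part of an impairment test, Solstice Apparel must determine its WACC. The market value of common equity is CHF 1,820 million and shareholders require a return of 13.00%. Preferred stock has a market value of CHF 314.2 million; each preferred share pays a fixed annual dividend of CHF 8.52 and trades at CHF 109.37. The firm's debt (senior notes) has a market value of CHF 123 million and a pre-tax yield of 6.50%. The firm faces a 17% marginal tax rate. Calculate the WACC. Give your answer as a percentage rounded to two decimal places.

11.86%

Cost of preferred: Rp = 8.52 / 109.37 = 7.7901%.
Total capital V = 1820 + 314.2 + 123 = 2257.2.
Equity: weight = 1820/2257.2 = 0.8063; cost = 13%.
Preferred: weight = 314.2/2257.2 = 0.1392; cost = 7.7901%.
Senior notes: weight = 123/2257.2 = 0.0545; after-tax cost = 6.5% × (1 − 17%) = 5.3950%.
WACC = 0.8063 × 13.0000% + 0.1392 × 7.7901% + 0.0545 × 5.3950% = 11.8604%.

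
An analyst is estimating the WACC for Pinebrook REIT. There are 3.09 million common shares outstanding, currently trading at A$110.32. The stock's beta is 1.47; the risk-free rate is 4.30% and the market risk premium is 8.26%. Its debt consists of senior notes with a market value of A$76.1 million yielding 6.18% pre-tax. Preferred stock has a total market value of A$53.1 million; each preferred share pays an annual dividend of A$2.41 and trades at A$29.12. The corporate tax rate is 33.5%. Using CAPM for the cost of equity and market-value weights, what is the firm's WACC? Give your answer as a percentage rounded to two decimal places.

13.52%

Cost of equity via CAPM: Re = 4.3% + 1.47 × 8.26% = 16.4422%.
Cost of preferred: Rp = 2.41 / 29.12 = 8.2761%.
Market value of equity E = 110.32 × 3.09m = 340.8888m.
Total capital V = 340.8888 + 53.1 + 76.1 = 470.0888.
Equity: weight = 340.8888/470.0888 = 0.7252; cost = 16.4422%.
Preferred: weight = 53.1/470.0888 = 0.1130; cost = 8.2761%.
Senior notes: weight = 76.1/470.0888 = 0.1619; after-tax cost = 6.18% × (1 − 33.5%) = 4.1097%.
WACC = 0.7252 × 16.4422% + 0.1130 × 8.2761% + 0.1619 × 4.1097% = 13.5233%.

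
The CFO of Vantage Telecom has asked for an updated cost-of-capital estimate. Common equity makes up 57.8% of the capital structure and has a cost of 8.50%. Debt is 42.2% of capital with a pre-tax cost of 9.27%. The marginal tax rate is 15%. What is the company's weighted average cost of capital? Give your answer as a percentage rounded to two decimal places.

8.24%

After-tax cost of debt = 9.27% × (1 − 15%) = 7.8795%.
WACC = 0.578 × 8.5000% + 0.422 × 7.8795% = 8.2381%.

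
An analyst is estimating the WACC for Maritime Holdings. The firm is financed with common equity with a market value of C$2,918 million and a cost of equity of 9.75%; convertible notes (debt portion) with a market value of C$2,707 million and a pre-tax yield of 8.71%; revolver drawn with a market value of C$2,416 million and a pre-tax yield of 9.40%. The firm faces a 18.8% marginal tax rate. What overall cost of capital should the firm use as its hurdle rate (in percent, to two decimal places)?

8.21%

Total capital V = 2918 + 2707 + 2416 = 8041.
Equity: weight = 2918/8041 = 0.3629; cost = 9.75%.
Convertible notes (debt portion): weight = 2707/8041 = 0.3366; after-tax cost = 8.71% × (1 − 18.8%) = 7.0725%.
Revolver drawn: weight = 2416/8041 = 0.3005; after-tax cost = 9.4% × (1 − 18.8%) = 7.6328%.
WACC = 0.3629 × 9.7500% + 0.3366 × 7.0725% + 0.3005 × 7.6328% = 8.2125%.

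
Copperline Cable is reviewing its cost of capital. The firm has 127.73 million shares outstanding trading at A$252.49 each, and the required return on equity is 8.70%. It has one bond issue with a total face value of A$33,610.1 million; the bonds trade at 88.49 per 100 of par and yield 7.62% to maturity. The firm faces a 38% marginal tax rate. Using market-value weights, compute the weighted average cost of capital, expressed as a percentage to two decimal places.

6.79%

Market value of equity E = 252.49 × 127.73m = 32250.5477m. Market value of debt D = 33610.1m × 88.49/100 = 29741.57749m.
Total capital V = 32250.5477 + 29741.57749 = 61992.12519.
Equity: weight = 32250.5477/61992.12519 = 0.5202; cost = 8.7%.
Bonds outstanding: weight = 29741.57749/61992.12519 = 0.4798; after-tax cost = 7.62% × (1 − 38%) = 4.7244%.
WACC = 0.5202 × 8.7000% + 0.4798 × 4.7244% = 6.7927%.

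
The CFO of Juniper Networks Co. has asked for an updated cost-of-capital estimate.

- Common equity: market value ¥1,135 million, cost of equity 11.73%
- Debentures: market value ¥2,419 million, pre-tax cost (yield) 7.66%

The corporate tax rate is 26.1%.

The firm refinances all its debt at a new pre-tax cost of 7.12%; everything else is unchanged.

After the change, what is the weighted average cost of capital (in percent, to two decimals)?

After the change:
Total capital V = 1135 + 2419 = 3554.
Equity: weight = 1135/3554 = 0.3194; cost = 11.73%.
Debentures: weight = 2419/3554 = 0.6806; after-tax cost = 7.12% × (1 − 26.1%) = 5.2617%.
WACC = 0.3194 × 11.7300% + 0.6806 × 5.2617% = 7.3274%.

7.33%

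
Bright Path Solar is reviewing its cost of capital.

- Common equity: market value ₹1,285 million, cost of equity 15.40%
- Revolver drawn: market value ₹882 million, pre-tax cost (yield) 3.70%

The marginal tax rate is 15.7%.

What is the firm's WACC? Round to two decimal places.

Total capital V = 1285 + 882 = 2167.
Equity: weight = 1285/2167 = 0.5930; cost = 15.4%.
Revolver drawn: weight = 882/2167 = 0.4070; after-tax cost = 3.7% × (1 − 15.7%) = 3.1191%.
WACC = 0.5930 × 15.4000% + 0.4070 × 3.1191% = 10.4015%.

10.40%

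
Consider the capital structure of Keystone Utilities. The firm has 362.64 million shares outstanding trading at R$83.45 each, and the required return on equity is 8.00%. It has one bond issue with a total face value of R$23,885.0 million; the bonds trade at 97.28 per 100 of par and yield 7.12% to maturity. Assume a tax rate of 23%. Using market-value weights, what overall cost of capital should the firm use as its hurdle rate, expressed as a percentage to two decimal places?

6.91%

Market value of equity E = 83.45 × 362.64m = 30262.308m. Market value of debt D = 23885m × 97.28/100 = 23235.328m.
Total capital V = 30262.308 + 23235.328 = 53497.636.
Equity: weight = 30262.308/53497.636 = 0.5657; cost = 8%.
Bonds outstanding: weight = 23235.328/53497.636 = 0.4343; after-tax cost = 7.12% × (1 − 23%) = 5.4824%.
WACC = 0.5657 × 8.0000% + 0.4343 × 5.4824% = 6.9065%.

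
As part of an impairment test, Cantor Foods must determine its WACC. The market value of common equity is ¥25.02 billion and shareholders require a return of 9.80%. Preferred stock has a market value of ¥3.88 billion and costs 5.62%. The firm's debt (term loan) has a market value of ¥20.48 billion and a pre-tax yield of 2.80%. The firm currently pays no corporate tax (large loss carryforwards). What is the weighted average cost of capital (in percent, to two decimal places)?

6.57%

Total capital V = 25.02 + 3.88 + 20.48 = 49.38.
Equity: weight = 25.02/49.38 = 0.5067; cost = 9.8%.
Preferred: weight = 3.88/49.38 = 0.0786; cost = 5.62%.
Term loan: weight = 20.48/49.38 = 0.4147; after-tax cost = 2.8% × (1 − 0%) = 2.8000%.
WACC = 0.5067 × 9.8000% + 0.0786 × 5.6200% + 0.4147 × 2.8000% = 6.5684%.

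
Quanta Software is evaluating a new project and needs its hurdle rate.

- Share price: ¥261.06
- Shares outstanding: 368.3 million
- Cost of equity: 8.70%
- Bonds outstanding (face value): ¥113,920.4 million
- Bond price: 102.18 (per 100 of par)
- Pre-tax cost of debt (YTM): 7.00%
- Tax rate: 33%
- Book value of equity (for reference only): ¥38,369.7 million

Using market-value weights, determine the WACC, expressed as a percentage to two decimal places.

6.50%

Market value of equity E = 261.06 × 368.3m = 96148.398m. Market value of debt D = 113920.4m × 102.18/100 = 116403.86472m.
Total capital V = 96148.398 + 116403.86472 = 212552.26272.
Equity: weight = 96148.398/212552.26272 = 0.4524; cost = 8.7%.
Bonds outstanding: weight = 116403.86472/212552.26272 = 0.5476; after-tax cost = 7% × (1 − 33%) = 4.6900%.
WACC = 0.4524 × 8.7000% + 0.5476 × 4.6900% = 6.5039%.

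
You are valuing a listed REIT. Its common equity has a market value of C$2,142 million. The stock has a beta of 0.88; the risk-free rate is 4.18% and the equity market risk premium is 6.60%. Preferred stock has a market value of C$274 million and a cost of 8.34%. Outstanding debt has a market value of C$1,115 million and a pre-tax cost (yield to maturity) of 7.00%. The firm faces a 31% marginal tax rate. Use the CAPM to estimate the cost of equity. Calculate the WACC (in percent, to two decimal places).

Cost of equity via CAPM: Re = 4.18% + 0.88 × 6.6% = 9.9880%.
Total capital V = 2142 + 274 + 1115 = 3531.
Equity: weight = 2142/3531 = 0.6066; cost = 9.988%.
Preferred: weight = 274/3531 = 0.0776; cost = 8.34%.
Debt: weight = 1115/3531 = 0.3158; after-tax cost = 7% × (1 − 31%) = 4.8300%.
WACC = 0.6066 × 9.9880% + 0.0776 × 8.3400% + 0.3158 × 4.8300% = 8.2314%.

8.23%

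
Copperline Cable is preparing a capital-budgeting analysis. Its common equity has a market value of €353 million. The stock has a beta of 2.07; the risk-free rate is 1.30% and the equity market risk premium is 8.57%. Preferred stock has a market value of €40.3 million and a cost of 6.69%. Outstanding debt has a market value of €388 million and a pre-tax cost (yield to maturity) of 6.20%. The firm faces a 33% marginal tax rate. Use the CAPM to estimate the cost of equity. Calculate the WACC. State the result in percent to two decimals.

Cost of equity via CAPM: Re = 1.3% + 2.07 × 8.57% = 19.0399%.
Total capital V = 353 + 40.3 + 388 = 781.3.
Equity: weight = 353/781.3 = 0.4518; cost = 19.0399%.
Preferred: weight = 40.3/781.3 = 0.0516; cost = 6.69%.
Debt: weight = 388/781.3 = 0.4966; after-tax cost = 6.2% × (1 − 33%) = 4.1540%.
WACC = 0.4518 × 19.0399% + 0.0516 × 6.6900% + 0.4966 × 4.1540% = 11.0104%.

11.01%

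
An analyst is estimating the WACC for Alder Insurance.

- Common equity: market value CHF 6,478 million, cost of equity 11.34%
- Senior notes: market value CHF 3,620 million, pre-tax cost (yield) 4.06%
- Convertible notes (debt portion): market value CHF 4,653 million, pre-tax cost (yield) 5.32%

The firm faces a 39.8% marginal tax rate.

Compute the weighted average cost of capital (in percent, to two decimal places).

6.59%

Total capital V = 6478 + 3620 + 4653 = 14751.
Equity: weight = 6478/14751 = 0.4392; cost = 11.34%.
Senior notes: weight = 3620/14751 = 0.2454; after-tax cost = 4.06% × (1 − 39.8%) = 2.4441%.
Convertible notes (debt portion): weight = 4653/14751 = 0.3154; after-tax cost = 5.32% × (1 − 39.8%) = 3.2026%.
WACC = 0.4392 × 11.3400% + 0.2454 × 2.4441% + 0.3154 × 3.2026% = 6.5901%.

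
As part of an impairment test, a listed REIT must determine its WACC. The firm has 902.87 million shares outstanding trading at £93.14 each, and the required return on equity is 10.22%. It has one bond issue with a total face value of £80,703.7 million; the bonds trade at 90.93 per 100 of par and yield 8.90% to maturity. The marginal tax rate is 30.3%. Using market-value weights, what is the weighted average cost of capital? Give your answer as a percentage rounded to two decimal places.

8.35%

Market value of equity E = 93.14 × 902.87m = 84093.3118m. Market value of debt D = 80703.7m × 90.93/100 = 73383.87441m.
Total capital V = 84093.3118 + 73383.87441 = 157477.18621.
Equity: weight = 84093.3118/157477.18621 = 0.5340; cost = 10.22%.
Bonds outstanding: weight = 73383.87441/157477.18621 = 0.4660; after-tax cost = 8.9% × (1 − 30.3%) = 6.2033%.
WACC = 0.5340 × 10.2200% + 0.4660 × 6.2033% = 8.3482%.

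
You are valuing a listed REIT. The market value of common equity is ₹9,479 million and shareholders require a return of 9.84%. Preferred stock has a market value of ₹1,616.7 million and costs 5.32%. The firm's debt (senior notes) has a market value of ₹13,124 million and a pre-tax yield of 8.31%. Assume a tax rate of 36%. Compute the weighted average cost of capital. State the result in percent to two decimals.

7.09%

Total capital V = 9479 + 1616.7 + 13124 = 24219.7.
Equity: weight = 9479/24219.7 = 0.3914; cost = 9.84%.
Preferred: weight = 1616.7/24219.7 = 0.0668; cost = 5.32%.
Senior notes: weight = 13124/24219.7 = 0.5419; after-tax cost = 8.31% × (1 − 36%) = 5.3184%.
WACC = 0.3914 × 9.8400% + 0.0668 × 5.3200% + 0.5419 × 5.3184% = 7.0882%.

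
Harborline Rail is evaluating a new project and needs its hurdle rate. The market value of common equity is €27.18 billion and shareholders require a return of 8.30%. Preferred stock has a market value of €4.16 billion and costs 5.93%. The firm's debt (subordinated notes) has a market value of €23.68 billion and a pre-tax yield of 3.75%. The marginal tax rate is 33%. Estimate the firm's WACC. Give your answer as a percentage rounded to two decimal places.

5.63%

Total capital V = 27.18 + 4.16 + 23.68 = 55.02.
Equity: weight = 27.18/55.02 = 0.4940; cost = 8.3%.
Preferred: weight = 4.16/55.02 = 0.0756; cost = 5.93%.
Subordinated notes: weight = 23.68/55.02 = 0.4304; after-tax cost = 3.75% × (1 − 33%) = 2.5125%.
WACC = 0.4940 × 8.3000% + 0.0756 × 5.9300% + 0.4304 × 2.5125% = 5.6299%.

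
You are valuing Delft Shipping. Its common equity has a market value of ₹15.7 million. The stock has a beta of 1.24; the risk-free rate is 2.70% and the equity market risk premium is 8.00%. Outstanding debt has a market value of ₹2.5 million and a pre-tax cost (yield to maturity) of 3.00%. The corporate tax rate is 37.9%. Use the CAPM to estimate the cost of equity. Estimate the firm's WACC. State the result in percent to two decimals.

11.14%

Cost of equity via CAPM: Re = 2.7% + 1.24 × 8.0% = 12.6200%.
Total capital V = 15.7 + 2.5 = 18.2.
Equity: weight = 15.7/18.2 = 0.8626; cost = 12.62%.
Debt: weight = 2.5/18.2 = 0.1374; after-tax cost = 3% × (1 − 37.9%) = 1.8630%.
WACC = 0.8626 × 12.6200% + 0.1374 × 1.8630% = 11.1424%.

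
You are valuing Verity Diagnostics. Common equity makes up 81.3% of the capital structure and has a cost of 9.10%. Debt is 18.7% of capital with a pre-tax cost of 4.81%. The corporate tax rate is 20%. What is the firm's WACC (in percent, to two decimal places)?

8.12%

After-tax cost of debt = 4.81% × (1 − 20%) = 3.8480%.
WACC = 0.813 × 9.1000% + 0.187 × 3.8480% = 8.1179%.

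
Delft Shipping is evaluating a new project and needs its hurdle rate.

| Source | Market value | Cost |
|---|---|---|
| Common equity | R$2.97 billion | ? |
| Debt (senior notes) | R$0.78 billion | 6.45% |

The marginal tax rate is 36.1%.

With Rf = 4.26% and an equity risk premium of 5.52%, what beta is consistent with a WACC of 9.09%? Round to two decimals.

1.11

Total capital V = 2.97 + 0.78 = 3.75.
Equity weight = 2.97/3.75 = 0.7920.
Senior notes weight = 0.78/3.75 = 0.2080.
Debt contribution = 0.2080 × 6.45% × (1 − 36.1%) = 0.8573%.
Required equity contribution = 9.09% − 0.8573% = 8.2327%  ⇒  Re = 10.3948%.
CAPM: 10.3948% = 4.26% + β × 5.52%  ⇒  β = 1.1114.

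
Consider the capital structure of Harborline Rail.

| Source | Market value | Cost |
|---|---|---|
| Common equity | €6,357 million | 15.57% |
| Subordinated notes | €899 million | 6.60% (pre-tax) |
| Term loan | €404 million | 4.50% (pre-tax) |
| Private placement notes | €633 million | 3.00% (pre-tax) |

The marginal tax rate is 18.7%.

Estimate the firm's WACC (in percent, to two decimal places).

Total capital V = 6357 + 899 + 404 + 633 = 8293.
Equity: weight = 6357/8293 = 0.7666; cost = 15.57%.
Subordinated notes: weight = 899/8293 = 0.1084; after-tax cost = 6.6% × (1 − 18.7%) = 5.3658%.
Term loan: weight = 404/8293 = 0.0487; after-tax cost = 4.5% × (1 − 18.7%) = 3.6585%.
Private placement notes: weight = 633/8293 = 0.0763; after-tax cost = 3% × (1 − 18.7%) = 2.4390%.
WACC = 0.7666 × 15.5700% + 0.1084 × 5.3658% + 0.0487 × 3.6585% + 0.0763 × 2.4390% = 12.8813%.

12.88%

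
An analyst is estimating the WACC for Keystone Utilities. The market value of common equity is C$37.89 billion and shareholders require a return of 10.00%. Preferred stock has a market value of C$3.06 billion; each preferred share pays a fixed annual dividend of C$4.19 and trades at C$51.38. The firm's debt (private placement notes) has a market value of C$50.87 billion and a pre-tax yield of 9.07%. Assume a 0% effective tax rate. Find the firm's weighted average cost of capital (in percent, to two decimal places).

9.42%

Cost of preferred: Rp = 4.19 / 51.38 = 8.1549%.
Total capital V = 37.89 + 3.06 + 50.87 = 91.82.
Equity: weight = 37.89/91.82 = 0.4127; cost = 10%.
Preferred: weight = 3.06/91.82 = 0.0333; cost = 8.1549%.
Private placement notes: weight = 50.87/91.82 = 0.5540; after-tax cost = 9.07% × (1 − 0%) = 9.0700%.
WACC = 0.4127 × 10.0000% + 0.0333 × 8.1549% + 0.5540 × 9.0700% = 9.4233%.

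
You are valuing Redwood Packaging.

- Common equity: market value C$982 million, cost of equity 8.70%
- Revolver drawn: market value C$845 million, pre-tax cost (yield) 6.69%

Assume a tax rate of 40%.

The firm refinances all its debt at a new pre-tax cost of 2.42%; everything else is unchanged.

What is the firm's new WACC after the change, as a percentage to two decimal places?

5.35%

After the change:
Total capital V = 982 + 845 = 1827.
Equity: weight = 982/1827 = 0.5375; cost = 8.7%.
Revolver drawn: weight = 845/1827 = 0.4625; after-tax cost = 2.42% × (1 − 40%) = 1.4520%.
WACC = 0.5375 × 8.7000% + 0.4625 × 1.4520% = 5.3478%.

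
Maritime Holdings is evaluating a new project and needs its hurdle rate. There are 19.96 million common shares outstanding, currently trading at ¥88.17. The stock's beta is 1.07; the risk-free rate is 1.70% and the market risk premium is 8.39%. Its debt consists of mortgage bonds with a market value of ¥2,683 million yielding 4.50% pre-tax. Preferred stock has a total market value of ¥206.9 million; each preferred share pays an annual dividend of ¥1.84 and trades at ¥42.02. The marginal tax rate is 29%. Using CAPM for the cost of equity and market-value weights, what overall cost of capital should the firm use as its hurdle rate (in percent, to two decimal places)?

6.08%

Cost of equity via CAPM: Re = 1.7% + 1.07 × 8.39% = 10.6773%.
Cost of preferred: Rp = 1.84 / 42.02 = 4.3789%.
Market value of equity E = 88.17 × 19.96m = 1759.8732m.
Total capital V = 1759.8732 + 206.9 + 2683 = 4649.7732.
Equity: weight = 1759.8732/4649.7732 = 0.3785; cost = 10.6773%.
Preferred: weight = 206.9/4649.7732 = 0.0445; cost = 4.3789%.
Mortgage bonds: weight = 2683/4649.7732 = 0.5770; after-tax cost = 4.5% × (1 − 29%) = 3.1950%.
WACC = 0.3785 × 10.6773% + 0.0445 × 4.3789% + 0.5770 × 3.1950% = 6.0796%.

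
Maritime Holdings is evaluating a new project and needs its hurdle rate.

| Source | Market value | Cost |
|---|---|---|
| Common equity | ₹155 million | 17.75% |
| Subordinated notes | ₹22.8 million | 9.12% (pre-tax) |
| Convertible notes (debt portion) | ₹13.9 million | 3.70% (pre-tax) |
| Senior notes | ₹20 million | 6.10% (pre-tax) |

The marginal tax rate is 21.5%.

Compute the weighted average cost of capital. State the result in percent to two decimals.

Total capital V = 155 + 22.8 + 13.9 + 20 = 211.7.
Equity: weight = 155/211.7 = 0.7322; cost = 17.75%.
Subordinated notes: weight = 22.8/211.7 = 0.1077; after-tax cost = 9.12% × (1 − 21.5%) = 7.1592%.
Convertible notes (debt portion): weight = 13.9/211.7 = 0.0657; after-tax cost = 3.7% × (1 − 21.5%) = 2.9045%.
Senior notes: weight = 20/211.7 = 0.0945; after-tax cost = 6.1% × (1 − 21.5%) = 4.7885%.
WACC = 0.7322 × 17.7500% + 0.1077 × 7.1592% + 0.0657 × 2.9045% + 0.0945 × 4.7885% = 14.4101%.

14.41%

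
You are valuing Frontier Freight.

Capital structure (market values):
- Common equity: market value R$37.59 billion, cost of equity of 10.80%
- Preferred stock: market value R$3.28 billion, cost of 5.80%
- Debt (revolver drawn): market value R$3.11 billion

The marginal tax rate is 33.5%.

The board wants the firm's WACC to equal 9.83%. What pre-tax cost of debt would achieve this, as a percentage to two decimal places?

Total capital V = 37.59 + 3.28 + 3.11 = 43.98.
Equity weight = 37.59/43.98 = 0.8547.
Preferred weight = 3.28/43.98 = 0.0746.
Revolver drawn weight = 3.11/43.98 = 0.0707.
Equity contribution = 0.8547 × 10.8% = 9.2308%.
Preferred contribution = 0.0746 × 5.8% = 0.4326%.
Remaining for debt = 9.83% − 9.6634% = 0.1666%.
Rd × (1 − 33.5%) × 0.0707 = 0.1666%  ⇒  Rd = 3.5430%.

3.54%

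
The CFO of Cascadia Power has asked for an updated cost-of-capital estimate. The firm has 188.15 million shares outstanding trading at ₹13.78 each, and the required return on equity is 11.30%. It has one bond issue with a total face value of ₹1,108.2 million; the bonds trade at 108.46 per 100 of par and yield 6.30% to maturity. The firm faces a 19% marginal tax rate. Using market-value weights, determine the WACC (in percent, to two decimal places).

9.34%

Market value of equity E = 13.78 × 188.15m = 2592.707m. Market value of debt D = 1108.2m × 108.46/100 = 1201.95372m.
Total capital V = 2592.707 + 1201.95372 = 3794.66072.
Equity: weight = 2592.707/3794.66072 = 0.6833; cost = 11.3%.
Bonds outstanding: weight = 1201.95372/3794.66072 = 0.3167; after-tax cost = 6.3% × (1 − 19%) = 5.1030%.
WACC = 0.6833 × 11.3000% + 0.3167 × 5.1030% = 9.3371%.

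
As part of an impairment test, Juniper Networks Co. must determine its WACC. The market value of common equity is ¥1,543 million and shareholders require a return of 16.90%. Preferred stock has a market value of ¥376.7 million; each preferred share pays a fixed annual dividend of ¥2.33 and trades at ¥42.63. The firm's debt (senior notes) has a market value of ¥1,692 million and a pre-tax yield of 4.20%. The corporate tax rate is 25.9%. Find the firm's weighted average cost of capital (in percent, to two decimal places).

9.25%

Cost of preferred: Rp = 2.33 / 42.63 = 5.4656%.
Total capital V = 1543 + 376.7 + 1692 = 3611.7.
Equity: weight = 1543/3611.7 = 0.4272; cost = 16.9%.
Preferred: weight = 376.7/3611.7 = 0.1043; cost = 5.4656%.
Senior notes: weight = 1692/3611.7 = 0.4685; after-tax cost = 4.2% × (1 − 25.9%) = 3.1122%.
WACC = 0.4272 × 16.9000% + 0.1043 × 5.4656% + 0.4685 × 3.1122% = 9.2481%.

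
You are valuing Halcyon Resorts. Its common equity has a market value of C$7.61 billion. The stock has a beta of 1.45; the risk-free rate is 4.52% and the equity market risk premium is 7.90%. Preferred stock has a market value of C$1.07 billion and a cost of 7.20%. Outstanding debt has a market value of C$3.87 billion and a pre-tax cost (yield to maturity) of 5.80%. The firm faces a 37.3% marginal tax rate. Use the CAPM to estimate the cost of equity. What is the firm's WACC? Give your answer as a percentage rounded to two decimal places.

Cost of equity via CAPM: Re = 4.52% + 1.45 × 7.9% = 15.9750%.
Total capital V = 7.61 + 1.07 + 3.87 = 12.55.
Equity: weight = 7.61/12.55 = 0.6064; cost = 15.975%.
Preferred: weight = 1.07/12.55 = 0.0853; cost = 7.2%.
Debt: weight = 3.87/12.55 = 0.3084; after-tax cost = 5.8% × (1 − 37.3%) = 3.6366%.
WACC = 0.6064 × 15.9750% + 0.0853 × 7.2000% + 0.3084 × 3.6366% = 11.4221%.

11.42%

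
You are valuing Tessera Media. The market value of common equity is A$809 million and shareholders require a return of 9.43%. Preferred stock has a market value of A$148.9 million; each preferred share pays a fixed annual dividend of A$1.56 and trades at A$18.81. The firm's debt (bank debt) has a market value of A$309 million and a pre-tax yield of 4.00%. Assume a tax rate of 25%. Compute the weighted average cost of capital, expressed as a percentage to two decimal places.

Cost of preferred: Rp = 1.56 / 18.81 = 8.2935%.
Total capital V = 809 + 148.9 + 309 = 1266.9.
Equity: weight = 809/1266.9 = 0.6386; cost = 9.43%.
Preferred: weight = 148.9/1266.9 = 0.1175; cost = 8.2935%.
Bank debt: weight = 309/1266.9 = 0.2439; after-tax cost = 4% × (1 − 25%) = 3.0000%.
WACC = 0.6386 × 9.4300% + 0.1175 × 8.2935% + 0.2439 × 3.0000% = 7.7281%.

7.73%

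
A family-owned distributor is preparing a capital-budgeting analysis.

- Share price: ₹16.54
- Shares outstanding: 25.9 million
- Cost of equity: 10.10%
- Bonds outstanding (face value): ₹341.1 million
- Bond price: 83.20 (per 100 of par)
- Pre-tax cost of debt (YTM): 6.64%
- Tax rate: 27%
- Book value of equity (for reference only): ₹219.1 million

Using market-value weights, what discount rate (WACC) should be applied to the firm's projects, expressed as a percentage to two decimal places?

8.01%

Market value of equity E = 16.54 × 25.9m = 428.386m. Market value of debt D = 341.1m × 83.2/100 = 283.7952m.
Total capital V = 428.386 + 283.7952 = 712.1812.
Equity: weight = 428.386/712.1812 = 0.6015; cost = 10.1%.
Bonds outstanding: weight = 283.7952/712.1812 = 0.3985; after-tax cost = 6.64% × (1 − 27%) = 4.8472%.
WACC = 0.6015 × 10.1000% + 0.3985 × 4.8472% = 8.0068%.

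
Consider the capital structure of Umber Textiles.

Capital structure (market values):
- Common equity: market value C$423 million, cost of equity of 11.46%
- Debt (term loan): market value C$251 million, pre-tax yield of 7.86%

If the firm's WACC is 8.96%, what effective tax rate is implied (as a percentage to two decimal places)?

Total capital V = 423 + 251 = 674.
Equity weight = 423/674 = 0.6276.
Term loan weight = 251/674 = 0.3724.
Equity contribution = 0.6276 × 11.46% = 7.1923%.
Debt contribution must be 8.96% − 7.1923% = 1.7677%.
0.3724 × 7.86% × (1 − T) = 1.7677%  ⇒  (1 − T) = 0.6039.
T = 39.6075%.

39.61%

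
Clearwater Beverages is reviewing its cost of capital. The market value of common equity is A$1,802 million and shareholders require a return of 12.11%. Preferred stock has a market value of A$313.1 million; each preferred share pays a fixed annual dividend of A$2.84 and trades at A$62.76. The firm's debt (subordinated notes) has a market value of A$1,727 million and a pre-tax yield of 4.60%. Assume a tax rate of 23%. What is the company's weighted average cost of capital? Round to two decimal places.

7.64%

Cost of preferred: Rp = 2.84 / 62.76 = 4.5252%.
Total capital V = 1802 + 313.1 + 1727 = 3842.1.
Equity: weight = 1802/3842.1 = 0.4690; cost = 12.11%.
Preferred: weight = 313.1/3842.1 = 0.0815; cost = 4.5252%.
Subordinated notes: weight = 1727/3842.1 = 0.4495; after-tax cost = 4.6% × (1 − 23%) = 3.5420%.
WACC = 0.4690 × 12.1100% + 0.0815 × 4.5252% + 0.4495 × 3.5420% = 7.6406%.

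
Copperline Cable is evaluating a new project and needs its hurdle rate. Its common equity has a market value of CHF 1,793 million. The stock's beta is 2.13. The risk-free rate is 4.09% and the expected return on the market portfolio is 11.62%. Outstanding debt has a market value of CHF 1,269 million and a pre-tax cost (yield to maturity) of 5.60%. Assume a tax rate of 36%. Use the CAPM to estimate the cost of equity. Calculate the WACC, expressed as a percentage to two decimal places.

Market risk premium = 11.62% − 4.09% = 7.53%.
Cost of equity via CAPM: Re = 4.09% + 2.13 × 7.53% = 20.1289%.
Total capital V = 1793 + 1269 = 3062.
Equity: weight = 1793/3062 = 0.5856; cost = 20.1289%.
Debt: weight = 1269/3062 = 0.4144; after-tax cost = 5.6% × (1 − 36%) = 3.5840%.
WACC = 0.5856 × 20.1289% + 0.4144 × 3.5840% = 13.2721%.

13.27%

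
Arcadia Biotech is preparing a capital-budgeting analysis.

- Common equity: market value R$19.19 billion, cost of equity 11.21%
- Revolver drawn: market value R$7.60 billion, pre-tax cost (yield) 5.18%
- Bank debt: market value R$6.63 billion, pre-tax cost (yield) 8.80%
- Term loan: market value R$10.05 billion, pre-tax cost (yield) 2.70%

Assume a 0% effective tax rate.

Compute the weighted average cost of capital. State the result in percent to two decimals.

Total capital V = 19.19 + 7.6 + 6.63 + 10.05 = 43.47.
Equity: weight = 19.19/43.47 = 0.4415; cost = 11.21%.
Revolver drawn: weight = 7.6/43.47 = 0.1748; after-tax cost = 5.18% × (1 − 0%) = 5.1800%.
Bank debt: weight = 6.63/43.47 = 0.1525; after-tax cost = 8.8% × (1 − 0%) = 8.8000%.
Term loan: weight = 10.05/43.47 = 0.2312; after-tax cost = 2.7% × (1 − 0%) = 2.7000%.
WACC = 0.4415 × 11.2100% + 0.1748 × 5.1800% + 0.1525 × 8.8000% + 0.2312 × 2.7000% = 7.8207%.

7.82%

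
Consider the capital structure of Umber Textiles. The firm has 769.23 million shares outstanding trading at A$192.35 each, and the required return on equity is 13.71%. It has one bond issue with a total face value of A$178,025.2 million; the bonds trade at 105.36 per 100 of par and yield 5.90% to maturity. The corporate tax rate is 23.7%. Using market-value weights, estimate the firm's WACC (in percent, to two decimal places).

8.56%

Market value of equity E = 192.35 × 769.23m = 147961.3905m. Market value of debt D = 178025.2m × 105.36/100 = 187567.35072m.
Total capital V = 147961.3905 + 187567.35072 = 335528.74122.
Equity: weight = 147961.3905/335528.74122 = 0.4410; cost = 13.71%.
Bonds outstanding: weight = 187567.35072/335528.74122 = 0.5590; after-tax cost = 5.9% × (1 − 23.7%) = 4.5017%.
WACC = 0.4410 × 13.7100% + 0.5590 × 4.5017% = 8.5624%.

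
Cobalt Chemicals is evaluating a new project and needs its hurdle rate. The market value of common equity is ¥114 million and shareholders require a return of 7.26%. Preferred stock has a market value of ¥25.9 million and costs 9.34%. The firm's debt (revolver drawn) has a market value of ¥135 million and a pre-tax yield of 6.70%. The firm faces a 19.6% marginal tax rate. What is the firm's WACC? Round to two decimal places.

Total capital V = 114 + 25.9 + 135 = 274.9.
Equity: weight = 114/274.9 = 0.4147; cost = 7.26%.
Preferred: weight = 25.9/274.9 = 0.0942; cost = 9.34%.
Revolver drawn: weight = 135/274.9 = 0.4911; after-tax cost = 6.7% × (1 − 19.6%) = 5.3868%.
WACC = 0.4147 × 7.2600% + 0.0942 × 9.3400% + 0.4911 × 5.3868% = 6.5361%.

6.54%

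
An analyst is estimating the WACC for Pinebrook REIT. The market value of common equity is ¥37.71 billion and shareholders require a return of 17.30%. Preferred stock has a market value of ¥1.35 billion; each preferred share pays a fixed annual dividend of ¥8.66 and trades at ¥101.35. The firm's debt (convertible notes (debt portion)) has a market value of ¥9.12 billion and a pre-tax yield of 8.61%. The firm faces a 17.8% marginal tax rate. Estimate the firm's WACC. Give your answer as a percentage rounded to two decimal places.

Cost of preferred: Rp = 8.66 / 101.35 = 8.5446%.
Total capital V = 37.71 + 1.35 + 9.12 = 48.18.
Equity: weight = 37.71/48.18 = 0.7827; cost = 17.3%.
Preferred: weight = 1.35/48.18 = 0.0280; cost = 8.5446%.
Convertible notes (debt portion): weight = 9.12/48.18 = 0.1893; after-tax cost = 8.61% × (1 − 17.8%) = 7.0774%.
WACC = 0.7827 × 17.3000% + 0.0280 × 8.5446% + 0.1893 × 7.0774% = 15.1196%.

15.12%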